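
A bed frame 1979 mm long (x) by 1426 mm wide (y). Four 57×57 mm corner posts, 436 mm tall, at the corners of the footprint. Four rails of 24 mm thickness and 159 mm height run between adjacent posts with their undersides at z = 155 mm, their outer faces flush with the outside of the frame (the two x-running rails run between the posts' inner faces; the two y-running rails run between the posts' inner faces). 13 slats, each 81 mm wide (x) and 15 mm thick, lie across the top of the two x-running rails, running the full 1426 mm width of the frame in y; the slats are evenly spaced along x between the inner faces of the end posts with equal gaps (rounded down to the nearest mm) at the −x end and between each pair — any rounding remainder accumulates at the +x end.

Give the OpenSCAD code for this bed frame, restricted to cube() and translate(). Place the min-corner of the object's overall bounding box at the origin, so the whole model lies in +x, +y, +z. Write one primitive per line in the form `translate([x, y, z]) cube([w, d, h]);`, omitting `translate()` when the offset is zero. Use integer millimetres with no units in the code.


cube([57, 57, 436]);
translate([0, 1369, 0]) cube([57, 57, 436]);
translate([1922, 0, 0]) cube([57, 57, 436]);
translate([1922, 1369, 0]) cube([57, 57, 436]);
translate([57, 0, 155]) cube([1865, 24, 159]);
translate([57, 1402, 155]) cube([1865, 24, 159]);
translate([0, 57, 155]) cube([24, 1312, 159]);
translate([1955, 57, 155]) cube([24, 1312, 159]);
translate([115, 0, 314]) cube([81, 1426, 15]);
translate([254, 0, 314]) cube([81, 1426, 15]);
translate([393, 0, 314]) cube([81, 1426, 15]);
translate([532, 0, 314]) cube([81, 1426, 15]);
translate([671, 0, 314]) cube([81, 1426, 15]);
translate([810, 0, 314]) cube([81, 1426, 15]);
translate([949, 0, 314]) cube([81, 1426, 15]);
translate([1088, 0, 314]) cube([81, 1426, 15]);
translate([1227, 0, 314]) cube([81, 1426, 15]);
translate([1366, 0, 314]) cube([81, 1426, 15]);
translate([1505, 0, 314]) cube([81, 1426, 15]);
translate([1644, 0, 314]) cube([81, 1426, 15]);
translate([1783, 0, 314]) cube([81, 1426, 15]);


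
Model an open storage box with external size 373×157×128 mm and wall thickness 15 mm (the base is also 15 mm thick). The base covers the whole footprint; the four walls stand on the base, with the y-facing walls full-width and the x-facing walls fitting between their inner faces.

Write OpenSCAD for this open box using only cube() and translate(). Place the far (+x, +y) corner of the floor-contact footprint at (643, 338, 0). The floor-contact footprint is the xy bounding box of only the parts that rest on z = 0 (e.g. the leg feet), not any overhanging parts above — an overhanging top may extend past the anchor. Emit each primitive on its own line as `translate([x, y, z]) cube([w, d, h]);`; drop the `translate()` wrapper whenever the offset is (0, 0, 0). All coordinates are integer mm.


translate([270, 181, 0]) cube([373, 157, 15]);
translate([270, 181, 15]) cube([373, 15, 113]);
translate([270, 323, 15]) cube([373, 15, 113]);
translate([270, 196, 15]) cube([15, 127, 113]);
translate([628, 196, 15]) cube([15, 127, 113]);


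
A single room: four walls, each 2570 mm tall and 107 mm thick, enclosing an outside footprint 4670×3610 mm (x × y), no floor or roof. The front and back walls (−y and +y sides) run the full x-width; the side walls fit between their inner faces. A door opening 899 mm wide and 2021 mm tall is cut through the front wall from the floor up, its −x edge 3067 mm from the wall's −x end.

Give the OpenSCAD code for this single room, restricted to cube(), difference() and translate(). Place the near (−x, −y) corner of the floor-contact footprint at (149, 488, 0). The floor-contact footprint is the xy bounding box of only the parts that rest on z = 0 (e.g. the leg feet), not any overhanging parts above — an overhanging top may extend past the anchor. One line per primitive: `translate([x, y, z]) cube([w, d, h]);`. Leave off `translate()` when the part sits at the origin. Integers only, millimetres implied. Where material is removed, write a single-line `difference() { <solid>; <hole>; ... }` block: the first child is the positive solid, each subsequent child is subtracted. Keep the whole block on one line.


difference() { translate([149, 488, 0]) cube([4670, 107, 2570]); translate([3216, 488, 0]) cube([899, 107, 2021]); }
translate([149, 3991, 0]) cube([4670, 107, 2570]);
translate([149, 595, 0]) cube([107, 3396, 2570]);
translate([4712, 595, 0]) cube([107, 3396, 2570]);


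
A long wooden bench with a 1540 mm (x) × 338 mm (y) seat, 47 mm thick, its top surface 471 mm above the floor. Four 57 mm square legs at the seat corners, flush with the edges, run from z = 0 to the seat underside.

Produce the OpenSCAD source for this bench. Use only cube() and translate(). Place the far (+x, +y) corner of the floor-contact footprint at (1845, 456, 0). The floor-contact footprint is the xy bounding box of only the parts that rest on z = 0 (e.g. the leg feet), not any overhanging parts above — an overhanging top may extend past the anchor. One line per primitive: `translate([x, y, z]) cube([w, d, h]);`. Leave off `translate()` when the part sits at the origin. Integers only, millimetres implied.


// leg_h = 471 − 47 = 424
translate([305, 118, 424]) cube([1540, 338, 47]);
translate([305, 118, 0]) cube([57, 57, 424]);
translate([305, 399, 0]) cube([57, 57, 424]);
translate([1788, 118, 0]) cube([57, 57, 424]);
translate([1788, 399, 0]) cube([57, 57, 424]);


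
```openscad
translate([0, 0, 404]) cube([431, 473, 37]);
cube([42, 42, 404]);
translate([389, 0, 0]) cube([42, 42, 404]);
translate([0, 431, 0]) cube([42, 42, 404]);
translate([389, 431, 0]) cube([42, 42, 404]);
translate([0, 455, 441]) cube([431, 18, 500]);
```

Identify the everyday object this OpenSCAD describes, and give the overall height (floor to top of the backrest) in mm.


A chair. The overall height is 941 mm.

A slab on four corner posts with a tall panel at the back — a chair. The seat slab sits at z = 404 with thickness 37, and the 500 mm backrest starts at the seat top, so the overall height is 404 + 37 + 500 = 941 mm.


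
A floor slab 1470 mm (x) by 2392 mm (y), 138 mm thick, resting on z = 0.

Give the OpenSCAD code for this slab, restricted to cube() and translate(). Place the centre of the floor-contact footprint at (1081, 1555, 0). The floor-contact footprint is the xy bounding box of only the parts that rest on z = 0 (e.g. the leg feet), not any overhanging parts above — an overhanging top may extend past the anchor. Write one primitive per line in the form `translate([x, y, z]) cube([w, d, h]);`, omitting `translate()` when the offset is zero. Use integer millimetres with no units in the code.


translate([346, 359, 0]) cube([1470, 2392, 138]);


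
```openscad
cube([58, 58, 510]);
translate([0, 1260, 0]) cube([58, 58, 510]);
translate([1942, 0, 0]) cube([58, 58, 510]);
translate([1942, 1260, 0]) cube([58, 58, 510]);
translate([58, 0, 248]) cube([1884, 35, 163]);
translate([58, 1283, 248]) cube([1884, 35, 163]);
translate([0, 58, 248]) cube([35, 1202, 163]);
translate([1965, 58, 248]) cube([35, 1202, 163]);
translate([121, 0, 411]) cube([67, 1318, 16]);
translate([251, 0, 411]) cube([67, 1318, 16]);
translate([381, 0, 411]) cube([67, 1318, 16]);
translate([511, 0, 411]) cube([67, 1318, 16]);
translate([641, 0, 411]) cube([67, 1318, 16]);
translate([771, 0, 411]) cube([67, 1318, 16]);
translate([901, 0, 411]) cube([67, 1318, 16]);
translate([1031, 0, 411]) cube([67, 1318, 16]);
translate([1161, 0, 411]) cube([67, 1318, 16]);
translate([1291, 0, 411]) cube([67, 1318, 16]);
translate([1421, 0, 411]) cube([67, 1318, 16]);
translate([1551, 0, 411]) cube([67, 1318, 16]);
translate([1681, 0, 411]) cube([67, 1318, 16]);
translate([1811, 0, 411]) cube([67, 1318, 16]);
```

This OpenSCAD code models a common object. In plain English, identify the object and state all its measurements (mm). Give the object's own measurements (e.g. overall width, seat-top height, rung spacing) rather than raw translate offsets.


A bed frame 2000 mm long (x) by 1318 mm wide (y). Four 58×58 mm corner posts, 510 mm tall, at the corners of the footprint. Four rails of 35 mm thickness and 163 mm height run between adjacent posts with their undersides at z = 248 mm, their outer faces flush with the outside of the frame (the two x-running rails run between the posts' inner faces; the two y-running rails run between the posts' inner faces). 14 slats, each 67 mm wide (x) and 16 mm thick, lie across the top of the two x-running rails, running the full 1318 mm width of the frame in y; along x they sit between the end posts with a 63 mm gap after the −x posts and between neighbouring slats, leaving 64 mm before the +x posts.


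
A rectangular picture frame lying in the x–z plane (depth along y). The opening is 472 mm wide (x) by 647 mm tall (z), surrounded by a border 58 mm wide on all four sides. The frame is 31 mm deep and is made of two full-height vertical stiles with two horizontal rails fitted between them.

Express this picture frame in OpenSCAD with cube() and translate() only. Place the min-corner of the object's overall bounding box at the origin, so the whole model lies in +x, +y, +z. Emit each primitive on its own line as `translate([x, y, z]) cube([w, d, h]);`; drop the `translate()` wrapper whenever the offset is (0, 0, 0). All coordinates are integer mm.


cube([58, 31, 763]);
translate([530, 0, 0]) cube([58, 31, 763]);
translate([58, 0, 0]) cube([472, 31, 58]);
translate([58, 0, 705]) cube([472, 31, 58]);


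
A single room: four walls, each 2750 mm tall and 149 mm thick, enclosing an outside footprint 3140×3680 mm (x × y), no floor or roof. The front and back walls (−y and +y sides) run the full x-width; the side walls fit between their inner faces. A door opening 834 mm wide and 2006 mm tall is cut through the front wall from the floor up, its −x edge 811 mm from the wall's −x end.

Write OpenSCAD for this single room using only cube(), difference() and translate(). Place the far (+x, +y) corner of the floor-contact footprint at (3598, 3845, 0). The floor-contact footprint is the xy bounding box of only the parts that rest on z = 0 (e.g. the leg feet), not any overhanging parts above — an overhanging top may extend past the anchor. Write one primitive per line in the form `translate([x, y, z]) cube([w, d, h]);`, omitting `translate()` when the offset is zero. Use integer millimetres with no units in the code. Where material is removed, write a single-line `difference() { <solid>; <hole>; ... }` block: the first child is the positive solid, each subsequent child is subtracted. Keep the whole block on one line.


difference() { translate([458, 165, 0]) cube([3140, 149, 2750]); translate([1269, 165, 0]) cube([834, 149, 2006]); }
translate([458, 3696, 0]) cube([3140, 149, 2750]);
translate([458, 314, 0]) cube([149, 3382, 2750]);
translate([3449, 314, 0]) cube([149, 3382, 2750]);


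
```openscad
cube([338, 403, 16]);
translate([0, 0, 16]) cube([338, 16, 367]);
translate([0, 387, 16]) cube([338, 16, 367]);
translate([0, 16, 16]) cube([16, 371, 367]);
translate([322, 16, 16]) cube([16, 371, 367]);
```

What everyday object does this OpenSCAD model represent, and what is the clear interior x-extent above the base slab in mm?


An open box. The internal width is 306 mm.

A 338×403 base slab with four walls standing on it — an open box. The base is 338 mm wide and the walls are 16 mm thick, so the internal width is 338 − 2 × 16 = 306 mm.


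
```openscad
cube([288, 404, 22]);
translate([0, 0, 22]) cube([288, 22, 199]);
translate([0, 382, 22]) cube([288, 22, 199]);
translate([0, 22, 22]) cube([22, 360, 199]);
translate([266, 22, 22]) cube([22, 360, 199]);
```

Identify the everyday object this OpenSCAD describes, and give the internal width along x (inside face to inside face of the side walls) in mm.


An open box. The internal width is 244 mm.

A 288×404 base slab with four walls standing on it — an open box. The base is 288 mm wide and the walls are 22 mm thick, so the internal width is 288 − 2 × 22 = 244 mm.


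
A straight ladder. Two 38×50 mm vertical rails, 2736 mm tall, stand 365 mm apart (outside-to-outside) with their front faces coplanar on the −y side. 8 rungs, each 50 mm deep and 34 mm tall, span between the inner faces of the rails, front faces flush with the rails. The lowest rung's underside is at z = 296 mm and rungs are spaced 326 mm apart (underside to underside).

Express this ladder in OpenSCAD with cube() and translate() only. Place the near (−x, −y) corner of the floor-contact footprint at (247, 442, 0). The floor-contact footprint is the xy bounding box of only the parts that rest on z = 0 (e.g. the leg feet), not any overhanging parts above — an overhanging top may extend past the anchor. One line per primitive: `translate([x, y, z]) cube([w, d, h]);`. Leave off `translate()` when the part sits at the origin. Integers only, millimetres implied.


translate([247, 442, 0]) cube([38, 50, 2736]);
translate([574, 442, 0]) cube([38, 50, 2736]);
translate([285, 442, 296]) cube([289, 50, 34]);
translate([285, 442, 622]) cube([289, 50, 34]);
translate([285, 442, 948]) cube([289, 50, 34]);
translate([285, 442, 1274]) cube([289, 50, 34]);
translate([285, 442, 1600]) cube([289, 50, 34]);
translate([285, 442, 1926]) cube([289, 50, 34]);
translate([285, 442, 2252]) cube([289, 50, 34]);
translate([285, 442, 2578]) cube([289, 50, 34]);


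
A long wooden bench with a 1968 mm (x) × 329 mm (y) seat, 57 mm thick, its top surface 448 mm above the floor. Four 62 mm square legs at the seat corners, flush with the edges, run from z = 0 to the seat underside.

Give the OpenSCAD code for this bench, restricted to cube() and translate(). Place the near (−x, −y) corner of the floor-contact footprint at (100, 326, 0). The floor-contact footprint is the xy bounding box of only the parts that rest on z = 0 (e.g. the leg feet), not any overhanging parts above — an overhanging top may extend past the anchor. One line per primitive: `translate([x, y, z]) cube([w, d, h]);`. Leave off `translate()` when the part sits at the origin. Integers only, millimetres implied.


translate([100, 326, 391]) cube([1968, 329, 57]);
translate([100, 326, 0]) cube([62, 62, 391]);
translate([100, 593, 0]) cube([62, 62, 391]);
translate([2006, 326, 0]) cube([62, 62, 391]);
translate([2006, 593, 0]) cube([62, 62, 391]);


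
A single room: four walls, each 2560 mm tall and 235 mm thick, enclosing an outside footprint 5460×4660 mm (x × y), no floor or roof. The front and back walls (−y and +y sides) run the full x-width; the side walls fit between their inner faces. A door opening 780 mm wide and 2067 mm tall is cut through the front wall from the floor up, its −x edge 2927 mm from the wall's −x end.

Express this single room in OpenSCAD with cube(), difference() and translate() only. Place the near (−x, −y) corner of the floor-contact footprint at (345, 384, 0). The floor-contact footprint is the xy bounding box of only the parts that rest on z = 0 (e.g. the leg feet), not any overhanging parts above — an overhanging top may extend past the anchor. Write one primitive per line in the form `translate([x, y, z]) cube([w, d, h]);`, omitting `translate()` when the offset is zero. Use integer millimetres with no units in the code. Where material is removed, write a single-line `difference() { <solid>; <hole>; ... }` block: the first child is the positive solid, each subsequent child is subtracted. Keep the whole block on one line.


difference() { translate([345, 384, 0]) cube([5460, 235, 2560]); translate([3272, 384, 0]) cube([780, 235, 2067]); }
translate([345, 4809, 0]) cube([5460, 235, 2560]);
translate([345, 619, 0]) cube([235, 4190, 2560]);
translate([5570, 619, 0]) cube([235, 4190, 2560]);


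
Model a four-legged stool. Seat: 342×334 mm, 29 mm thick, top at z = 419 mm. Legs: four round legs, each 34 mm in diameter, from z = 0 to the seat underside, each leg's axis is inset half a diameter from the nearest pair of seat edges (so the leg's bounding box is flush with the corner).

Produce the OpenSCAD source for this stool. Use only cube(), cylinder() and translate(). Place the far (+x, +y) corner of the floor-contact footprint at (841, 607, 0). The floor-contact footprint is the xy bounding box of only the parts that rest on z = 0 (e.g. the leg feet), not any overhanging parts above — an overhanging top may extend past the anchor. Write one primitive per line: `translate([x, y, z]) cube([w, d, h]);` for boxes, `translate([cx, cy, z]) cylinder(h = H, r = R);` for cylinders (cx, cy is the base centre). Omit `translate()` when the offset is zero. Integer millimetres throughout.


translate([499, 273, 390]) cube([342, 334, 29]);
translate([516, 290, 0]) cylinder(h = 390, r = 17);
translate([824, 290, 0]) cylinder(h = 390, r = 17);
translate([516, 590, 0]) cylinder(h = 390, r = 17);
translate([824, 590, 0]) cylinder(h = 390, r = 17);


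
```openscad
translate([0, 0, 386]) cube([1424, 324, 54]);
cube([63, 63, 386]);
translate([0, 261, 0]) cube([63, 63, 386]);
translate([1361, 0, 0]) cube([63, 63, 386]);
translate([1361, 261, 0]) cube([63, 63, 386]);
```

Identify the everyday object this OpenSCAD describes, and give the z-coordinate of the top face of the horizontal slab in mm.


A bench. The seat-top height is 440 mm.

A long slab on four corner posts — a bench. The slab sits at z = 386 with thickness 54, so the top is 386 + 54 = 440 mm.


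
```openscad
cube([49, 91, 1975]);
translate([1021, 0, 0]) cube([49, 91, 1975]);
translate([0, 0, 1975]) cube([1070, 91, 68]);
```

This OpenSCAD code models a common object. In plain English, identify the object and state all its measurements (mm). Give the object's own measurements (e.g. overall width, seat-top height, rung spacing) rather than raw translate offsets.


A door frame. The clear opening is 972 mm wide and 1975 mm high. Two 49 mm wide jambs, 91 mm deep, stand either side of the opening from the floor to the top of the opening. A 68 mm thick head sits across the top of both jambs, spanning the full outside width of the frame.


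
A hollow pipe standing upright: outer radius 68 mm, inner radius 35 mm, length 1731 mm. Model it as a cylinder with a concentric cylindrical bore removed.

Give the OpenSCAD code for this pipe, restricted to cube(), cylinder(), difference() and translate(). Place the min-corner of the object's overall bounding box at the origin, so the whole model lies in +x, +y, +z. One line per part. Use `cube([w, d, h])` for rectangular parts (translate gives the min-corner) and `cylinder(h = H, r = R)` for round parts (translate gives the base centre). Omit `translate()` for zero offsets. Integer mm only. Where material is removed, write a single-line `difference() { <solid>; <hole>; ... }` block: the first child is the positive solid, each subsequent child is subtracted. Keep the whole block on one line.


difference() { translate([68, 68, 0]) cylinder(h = 1731, r = 68); translate([68, 68, 0]) cylinder(h = 1731, r = 35); }


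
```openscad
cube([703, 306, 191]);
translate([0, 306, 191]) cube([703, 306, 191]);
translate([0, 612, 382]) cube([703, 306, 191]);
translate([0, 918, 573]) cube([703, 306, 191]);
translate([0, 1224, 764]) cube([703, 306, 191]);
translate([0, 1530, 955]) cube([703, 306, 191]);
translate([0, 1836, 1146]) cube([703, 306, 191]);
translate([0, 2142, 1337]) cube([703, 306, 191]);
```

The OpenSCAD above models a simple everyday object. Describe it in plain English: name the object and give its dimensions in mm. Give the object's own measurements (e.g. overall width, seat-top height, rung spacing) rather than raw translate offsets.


A straight staircase of 8 solid steps. Each step is 703 mm wide (x), 306 mm deep (y, the going) and 191 mm tall (the rise). The first step rests on the floor; each subsequent step sits one going further in +y and one rise higher in +z, directly behind and above the previous step with no overlap.


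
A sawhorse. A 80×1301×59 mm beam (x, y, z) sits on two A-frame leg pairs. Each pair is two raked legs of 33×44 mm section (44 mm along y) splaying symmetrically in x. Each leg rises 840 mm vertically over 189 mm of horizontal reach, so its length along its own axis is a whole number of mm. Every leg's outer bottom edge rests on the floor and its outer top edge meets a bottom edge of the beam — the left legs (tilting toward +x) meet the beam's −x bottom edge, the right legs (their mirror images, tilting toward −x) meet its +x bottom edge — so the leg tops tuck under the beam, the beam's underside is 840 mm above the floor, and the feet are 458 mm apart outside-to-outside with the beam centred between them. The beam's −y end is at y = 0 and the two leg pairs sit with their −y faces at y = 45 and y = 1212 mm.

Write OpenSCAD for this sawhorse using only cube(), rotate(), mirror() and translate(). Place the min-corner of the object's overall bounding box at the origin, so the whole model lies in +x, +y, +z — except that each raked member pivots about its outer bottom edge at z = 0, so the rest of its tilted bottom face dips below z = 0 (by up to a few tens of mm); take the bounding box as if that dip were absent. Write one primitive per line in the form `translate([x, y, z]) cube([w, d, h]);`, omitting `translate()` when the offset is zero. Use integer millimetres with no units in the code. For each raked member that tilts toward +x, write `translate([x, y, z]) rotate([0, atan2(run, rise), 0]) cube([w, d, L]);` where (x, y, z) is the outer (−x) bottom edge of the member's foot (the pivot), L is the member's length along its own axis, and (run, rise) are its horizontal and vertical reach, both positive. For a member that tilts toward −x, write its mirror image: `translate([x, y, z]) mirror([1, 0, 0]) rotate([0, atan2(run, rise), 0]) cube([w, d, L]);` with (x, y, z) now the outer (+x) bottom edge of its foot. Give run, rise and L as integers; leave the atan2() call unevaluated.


translate([189, 0, 840]) cube([80, 1301, 59]);
translate([0, 45, 0]) rotate([0, atan2(189, 840), 0]) cube([33, 44, 861]);
translate([458, 45, 0]) mirror([1, 0, 0]) rotate([0, atan2(189, 840), 0]) cube([33, 44, 861]);
translate([0, 1212, 0]) rotate([0, atan2(189, 840), 0]) cube([33, 44, 861]);
translate([458, 1212, 0]) mirror([1, 0, 0]) rotate([0, atan2(189, 840), 0]) cube([33, 44, 861]);


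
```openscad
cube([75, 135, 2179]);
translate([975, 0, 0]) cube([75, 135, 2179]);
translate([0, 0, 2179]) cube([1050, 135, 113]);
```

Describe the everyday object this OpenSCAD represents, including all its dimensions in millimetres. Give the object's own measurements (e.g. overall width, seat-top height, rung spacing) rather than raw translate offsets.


A door frame. The clear opening is 900 mm wide and 2179 mm high. Two 75 mm wide jambs, 135 mm deep, stand either side of the opening from the floor to the top of the opening. A 113 mm thick head sits across the top of both jambs, spanning the full outside width of the frame.


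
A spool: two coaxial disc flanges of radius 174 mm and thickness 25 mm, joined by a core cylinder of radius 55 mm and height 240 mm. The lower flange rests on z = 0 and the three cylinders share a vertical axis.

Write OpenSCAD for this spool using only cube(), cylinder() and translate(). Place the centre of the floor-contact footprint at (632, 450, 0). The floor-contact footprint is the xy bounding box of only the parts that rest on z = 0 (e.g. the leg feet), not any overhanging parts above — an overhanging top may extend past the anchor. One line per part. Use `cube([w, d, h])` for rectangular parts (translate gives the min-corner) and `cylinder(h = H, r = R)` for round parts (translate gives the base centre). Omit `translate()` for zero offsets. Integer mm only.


translate([632, 450, 0]) cylinder(h = 25, r = 174);
translate([632, 450, 25]) cylinder(h = 240, r = 55);
translate([632, 450, 265]) cylinder(h = 25, r = 174);


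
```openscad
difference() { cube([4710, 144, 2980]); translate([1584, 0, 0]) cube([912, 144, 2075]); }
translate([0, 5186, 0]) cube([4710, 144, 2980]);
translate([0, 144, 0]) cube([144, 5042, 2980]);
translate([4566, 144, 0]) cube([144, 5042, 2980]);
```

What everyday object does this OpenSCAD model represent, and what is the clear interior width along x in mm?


A single room. The interior width is 4422 mm.

Four walls enclosing a rectangle with a door in the front wall — a room. Outside width 4710 minus two 144 mm walls gives 4422 mm.


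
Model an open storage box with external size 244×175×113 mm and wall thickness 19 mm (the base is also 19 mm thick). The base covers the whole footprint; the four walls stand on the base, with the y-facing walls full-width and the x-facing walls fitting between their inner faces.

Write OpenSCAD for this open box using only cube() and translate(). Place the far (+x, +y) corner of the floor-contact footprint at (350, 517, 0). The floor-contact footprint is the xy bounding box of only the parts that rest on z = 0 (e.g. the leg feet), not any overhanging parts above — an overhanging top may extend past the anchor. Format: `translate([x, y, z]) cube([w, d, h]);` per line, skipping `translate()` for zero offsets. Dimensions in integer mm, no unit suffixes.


translate([106, 342, 0]) cube([244, 175, 19]);
translate([106, 342, 19]) cube([244, 19, 94]);
translate([106, 498, 19]) cube([244, 19, 94]);
translate([106, 361, 19]) cube([19, 137, 94]);
translate([331, 361, 19]) cube([19, 137, 94]);


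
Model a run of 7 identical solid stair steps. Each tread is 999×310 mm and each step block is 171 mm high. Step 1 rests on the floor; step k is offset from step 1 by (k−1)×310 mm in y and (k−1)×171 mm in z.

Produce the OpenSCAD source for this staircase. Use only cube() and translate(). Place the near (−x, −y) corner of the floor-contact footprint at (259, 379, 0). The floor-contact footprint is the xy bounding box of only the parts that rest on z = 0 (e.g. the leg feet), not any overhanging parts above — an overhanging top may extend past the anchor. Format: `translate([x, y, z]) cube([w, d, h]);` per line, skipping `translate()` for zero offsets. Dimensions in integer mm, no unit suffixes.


translate([259, 379, 0]) cube([999, 310, 171]);
translate([259, 689, 171]) cube([999, 310, 171]);
translate([259, 999, 342]) cube([999, 310, 171]);
translate([259, 1309, 513]) cube([999, 310, 171]);
translate([259, 1619, 684]) cube([999, 310, 171]);
translate([259, 1929, 855]) cube([999, 310, 171]);
translate([259, 2239, 1026]) cube([999, 310, 171]);


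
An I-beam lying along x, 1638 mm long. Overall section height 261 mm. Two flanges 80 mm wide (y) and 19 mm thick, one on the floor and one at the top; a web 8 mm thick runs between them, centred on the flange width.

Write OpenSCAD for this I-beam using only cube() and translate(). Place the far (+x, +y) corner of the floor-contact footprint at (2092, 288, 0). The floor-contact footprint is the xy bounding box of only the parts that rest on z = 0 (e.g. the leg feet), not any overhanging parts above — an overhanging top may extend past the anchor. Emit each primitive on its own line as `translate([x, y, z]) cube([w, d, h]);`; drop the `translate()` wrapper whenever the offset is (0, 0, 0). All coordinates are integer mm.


translate([454, 208, 0]) cube([1638, 80, 19]);
translate([454, 244, 19]) cube([1638, 8, 223]);
translate([454, 208, 242]) cube([1638, 80, 19]);


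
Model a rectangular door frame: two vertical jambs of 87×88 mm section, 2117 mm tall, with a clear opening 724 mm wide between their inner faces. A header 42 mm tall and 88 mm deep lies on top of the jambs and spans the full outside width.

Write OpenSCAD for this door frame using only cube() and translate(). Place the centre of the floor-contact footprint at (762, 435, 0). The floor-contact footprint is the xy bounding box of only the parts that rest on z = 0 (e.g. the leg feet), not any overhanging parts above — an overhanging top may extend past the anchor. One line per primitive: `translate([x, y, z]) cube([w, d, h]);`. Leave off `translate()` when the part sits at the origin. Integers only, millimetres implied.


translate([313, 391, 0]) cube([87, 88, 2117]);
translate([1124, 391, 0]) cube([87, 88, 2117]);
translate([313, 391, 2117]) cube([898, 88, 42]);


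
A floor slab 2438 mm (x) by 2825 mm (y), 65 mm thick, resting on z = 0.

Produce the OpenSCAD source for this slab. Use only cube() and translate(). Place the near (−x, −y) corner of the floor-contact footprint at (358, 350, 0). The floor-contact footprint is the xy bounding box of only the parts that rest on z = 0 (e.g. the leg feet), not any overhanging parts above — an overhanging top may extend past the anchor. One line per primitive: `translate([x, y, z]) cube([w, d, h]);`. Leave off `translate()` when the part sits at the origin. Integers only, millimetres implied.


translate([358, 350, 0]) cube([2438, 2825, 65]);


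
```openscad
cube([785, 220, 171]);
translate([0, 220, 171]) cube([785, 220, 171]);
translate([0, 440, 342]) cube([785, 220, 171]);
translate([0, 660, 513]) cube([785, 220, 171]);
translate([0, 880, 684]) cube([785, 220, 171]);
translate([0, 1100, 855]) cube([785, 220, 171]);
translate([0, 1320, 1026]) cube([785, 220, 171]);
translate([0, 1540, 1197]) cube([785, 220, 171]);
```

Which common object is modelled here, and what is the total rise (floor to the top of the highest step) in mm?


A staircase. The total rise is 1368 mm.

8 identical blocks, each offset up and back from the previous — a staircase. Each step is 171 mm tall and there are 8 of them, so the total rise is 8 × 171 = 1368 mm.


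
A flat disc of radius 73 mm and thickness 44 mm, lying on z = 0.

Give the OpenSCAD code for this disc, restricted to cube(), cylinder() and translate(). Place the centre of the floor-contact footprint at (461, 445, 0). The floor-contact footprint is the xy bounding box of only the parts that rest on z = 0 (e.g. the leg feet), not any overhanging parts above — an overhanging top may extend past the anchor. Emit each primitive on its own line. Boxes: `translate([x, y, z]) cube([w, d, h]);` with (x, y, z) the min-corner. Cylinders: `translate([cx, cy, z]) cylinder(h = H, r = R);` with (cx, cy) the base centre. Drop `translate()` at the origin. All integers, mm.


translate([461, 445, 0]) cylinder(h = 44, r = 73);


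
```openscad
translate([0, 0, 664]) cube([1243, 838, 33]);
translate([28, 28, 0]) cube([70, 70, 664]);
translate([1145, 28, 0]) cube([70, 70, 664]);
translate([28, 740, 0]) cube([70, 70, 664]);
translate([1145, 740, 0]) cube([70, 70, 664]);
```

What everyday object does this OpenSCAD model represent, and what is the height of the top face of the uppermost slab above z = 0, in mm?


A table. The table height is 697 mm.

A 1243×838×33 slab sits at z = 664 on four 70 mm square posts — a table. The top surface is at 664 + 33 = 697 mm.


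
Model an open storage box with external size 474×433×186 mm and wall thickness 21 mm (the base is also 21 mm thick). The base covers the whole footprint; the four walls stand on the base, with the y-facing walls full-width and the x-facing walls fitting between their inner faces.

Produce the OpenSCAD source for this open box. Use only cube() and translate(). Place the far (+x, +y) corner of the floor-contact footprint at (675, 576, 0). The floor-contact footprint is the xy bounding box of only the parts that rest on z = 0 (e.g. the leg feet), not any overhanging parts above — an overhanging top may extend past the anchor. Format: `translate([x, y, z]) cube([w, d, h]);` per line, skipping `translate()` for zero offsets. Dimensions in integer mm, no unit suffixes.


translate([201, 143, 0]) cube([474, 433, 21]);
translate([201, 143, 21]) cube([474, 21, 165]);
translate([201, 555, 21]) cube([474, 21, 165]);
translate([201, 164, 21]) cube([21, 391, 165]);
translate([654, 164, 21]) cube([21, 391, 165]);


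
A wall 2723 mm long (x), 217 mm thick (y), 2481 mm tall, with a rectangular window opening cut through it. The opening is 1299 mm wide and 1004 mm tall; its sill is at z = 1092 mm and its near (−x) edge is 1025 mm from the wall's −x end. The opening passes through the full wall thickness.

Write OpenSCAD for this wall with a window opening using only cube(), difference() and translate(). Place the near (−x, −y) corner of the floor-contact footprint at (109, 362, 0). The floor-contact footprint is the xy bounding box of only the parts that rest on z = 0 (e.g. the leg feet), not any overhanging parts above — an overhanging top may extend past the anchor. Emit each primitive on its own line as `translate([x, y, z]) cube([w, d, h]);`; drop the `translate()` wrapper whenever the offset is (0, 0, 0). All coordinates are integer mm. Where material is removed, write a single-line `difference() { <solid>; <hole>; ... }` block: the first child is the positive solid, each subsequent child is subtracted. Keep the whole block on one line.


difference() { translate([109, 362, 0]) cube([2723, 217, 2481]); translate([1134, 362, 1092]) cube([1299, 217, 1004]); }


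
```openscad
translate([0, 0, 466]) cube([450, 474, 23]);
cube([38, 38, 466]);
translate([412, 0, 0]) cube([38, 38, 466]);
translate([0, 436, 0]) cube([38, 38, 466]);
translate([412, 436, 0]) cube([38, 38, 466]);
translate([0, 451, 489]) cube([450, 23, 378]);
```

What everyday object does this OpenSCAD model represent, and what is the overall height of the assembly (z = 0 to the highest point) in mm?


A chair. The overall height is 867 mm.

A slab on four corner posts with a tall panel at the back — a chair. The seat slab sits at z = 466 with thickness 23, and the 378 mm backrest starts at the seat top, so the overall height is 466 + 23 + 378 = 867 mm.


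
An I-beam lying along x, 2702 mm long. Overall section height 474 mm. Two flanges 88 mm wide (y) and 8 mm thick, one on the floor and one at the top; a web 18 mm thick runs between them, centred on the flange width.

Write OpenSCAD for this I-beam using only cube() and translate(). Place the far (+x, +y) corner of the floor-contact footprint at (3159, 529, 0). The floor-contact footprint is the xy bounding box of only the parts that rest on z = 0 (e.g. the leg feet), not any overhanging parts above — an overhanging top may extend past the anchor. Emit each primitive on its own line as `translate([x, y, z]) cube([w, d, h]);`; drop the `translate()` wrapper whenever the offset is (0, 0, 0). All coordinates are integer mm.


translate([457, 441, 0]) cube([2702, 88, 8]);
translate([457, 476, 8]) cube([2702, 18, 458]);
translate([457, 441, 466]) cube([2702, 88, 8]);


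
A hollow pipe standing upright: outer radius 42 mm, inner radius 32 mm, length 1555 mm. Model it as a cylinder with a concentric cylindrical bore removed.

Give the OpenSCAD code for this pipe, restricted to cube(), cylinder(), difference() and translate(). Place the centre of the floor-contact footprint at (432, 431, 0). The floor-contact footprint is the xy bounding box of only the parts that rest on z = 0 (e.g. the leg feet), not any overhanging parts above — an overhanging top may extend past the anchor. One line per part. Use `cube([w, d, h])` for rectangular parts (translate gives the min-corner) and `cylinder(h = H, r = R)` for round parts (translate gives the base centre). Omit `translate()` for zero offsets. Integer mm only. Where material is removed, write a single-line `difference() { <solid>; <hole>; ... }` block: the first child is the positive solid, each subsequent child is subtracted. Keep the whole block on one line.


difference() { translate([432, 431, 0]) cylinder(h = 1555, r = 42); translate([432, 431, 0]) cylinder(h = 1555, r = 32); }


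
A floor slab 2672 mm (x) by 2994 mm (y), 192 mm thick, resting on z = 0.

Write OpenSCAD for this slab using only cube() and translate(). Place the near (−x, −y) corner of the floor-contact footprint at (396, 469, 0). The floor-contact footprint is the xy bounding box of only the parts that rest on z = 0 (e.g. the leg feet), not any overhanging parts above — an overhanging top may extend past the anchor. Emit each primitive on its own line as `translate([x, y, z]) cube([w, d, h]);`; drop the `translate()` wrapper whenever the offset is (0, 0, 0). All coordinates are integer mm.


translate([396, 469, 0]) cube([2672, 2994, 192]);


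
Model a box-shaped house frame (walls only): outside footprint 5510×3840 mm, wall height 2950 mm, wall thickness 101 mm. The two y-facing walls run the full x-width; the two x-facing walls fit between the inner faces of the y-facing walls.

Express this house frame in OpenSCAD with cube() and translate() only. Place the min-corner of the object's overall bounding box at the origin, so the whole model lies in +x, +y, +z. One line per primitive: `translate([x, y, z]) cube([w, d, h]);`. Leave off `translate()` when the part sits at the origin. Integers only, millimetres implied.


cube([5510, 101, 2950]);
translate([0, 3739, 0]) cube([5510, 101, 2950]);
translate([0, 101, 0]) cube([101, 3638, 2950]);
translate([5409, 101, 0]) cube([101, 3638, 2950]);


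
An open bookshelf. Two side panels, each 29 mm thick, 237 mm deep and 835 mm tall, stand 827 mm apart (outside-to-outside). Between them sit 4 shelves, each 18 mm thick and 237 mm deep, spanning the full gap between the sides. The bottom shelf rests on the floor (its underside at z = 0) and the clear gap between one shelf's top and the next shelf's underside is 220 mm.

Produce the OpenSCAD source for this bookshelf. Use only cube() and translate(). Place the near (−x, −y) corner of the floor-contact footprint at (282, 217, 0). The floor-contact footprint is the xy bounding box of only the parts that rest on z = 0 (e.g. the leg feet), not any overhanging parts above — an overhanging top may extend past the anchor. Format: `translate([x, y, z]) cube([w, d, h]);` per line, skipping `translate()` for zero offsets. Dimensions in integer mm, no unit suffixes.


translate([282, 217, 0]) cube([29, 237, 835]);
translate([1080, 217, 0]) cube([29, 237, 835]);
translate([311, 217, 0]) cube([769, 237, 18]);
translate([311, 217, 238]) cube([769, 237, 18]);
translate([311, 217, 476]) cube([769, 237, 18]);
translate([311, 217, 714]) cube([769, 237, 18]);


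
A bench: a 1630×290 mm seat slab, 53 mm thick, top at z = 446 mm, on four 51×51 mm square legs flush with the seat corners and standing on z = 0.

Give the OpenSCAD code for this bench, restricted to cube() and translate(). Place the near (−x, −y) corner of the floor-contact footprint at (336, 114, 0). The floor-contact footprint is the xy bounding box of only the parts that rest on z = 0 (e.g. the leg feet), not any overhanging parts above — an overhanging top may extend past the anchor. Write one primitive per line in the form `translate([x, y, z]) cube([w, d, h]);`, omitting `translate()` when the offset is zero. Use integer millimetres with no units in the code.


// leg_h = 446 − 53 = 393
translate([336, 114, 393]) cube([1630, 290, 53]);
translate([336, 114, 0]) cube([51, 51, 393]);
translate([336, 353, 0]) cube([51, 51, 393]);
translate([1915, 114, 0]) cube([51, 51, 393]);
translate([1915, 353, 0]) cube([51, 51, 393]);


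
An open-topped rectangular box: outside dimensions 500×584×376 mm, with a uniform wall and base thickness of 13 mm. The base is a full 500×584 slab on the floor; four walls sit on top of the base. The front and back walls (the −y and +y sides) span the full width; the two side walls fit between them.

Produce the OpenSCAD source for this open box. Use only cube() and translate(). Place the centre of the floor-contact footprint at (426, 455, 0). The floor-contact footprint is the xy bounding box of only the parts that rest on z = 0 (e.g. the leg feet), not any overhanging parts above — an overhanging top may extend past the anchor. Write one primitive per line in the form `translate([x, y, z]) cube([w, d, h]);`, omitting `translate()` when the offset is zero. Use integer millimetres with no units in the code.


translate([176, 163, 0]) cube([500, 584, 13]);
translate([176, 163, 13]) cube([500, 13, 363]);
translate([176, 734, 13]) cube([500, 13, 363]);
translate([176, 176, 13]) cube([13, 558, 363]);
translate([663, 176, 13]) cube([13, 558, 363]);
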